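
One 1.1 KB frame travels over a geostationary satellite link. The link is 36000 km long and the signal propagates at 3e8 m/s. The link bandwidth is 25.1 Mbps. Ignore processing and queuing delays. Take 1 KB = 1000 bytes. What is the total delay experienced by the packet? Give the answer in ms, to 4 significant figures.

L = 8800 bits.
Transmission delay = L/R = 8800 / 25100000 = 0.350598 ms.
Propagation delay = d/s = 36000000 m / 300000000 m/s = 120 ms.
Total = 120.4 ms.

120.4 ms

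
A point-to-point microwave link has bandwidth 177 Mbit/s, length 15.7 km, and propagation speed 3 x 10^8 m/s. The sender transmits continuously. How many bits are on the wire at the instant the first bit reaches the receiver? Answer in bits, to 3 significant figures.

Propagation delay = 15700 / 300000000 = 5.23333e-05 s.
BDP = R × t_prop = 177000000 × 5.23333e-05 = 9263 bits.

9260 bits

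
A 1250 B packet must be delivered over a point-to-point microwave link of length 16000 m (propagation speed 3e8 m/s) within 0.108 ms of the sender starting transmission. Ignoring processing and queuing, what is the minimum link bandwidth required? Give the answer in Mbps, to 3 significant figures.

183 Mbps

L = 10000 bits.
Propagation delay = 16000 / 300000000 = 0.0533333 ms.
Transmission budget = 0.108 − 0.0533333 = 0.0546667 ms.
R ≥ L / t_tx = 10000 bits / 5.46667e-05 s = 183 Mbps.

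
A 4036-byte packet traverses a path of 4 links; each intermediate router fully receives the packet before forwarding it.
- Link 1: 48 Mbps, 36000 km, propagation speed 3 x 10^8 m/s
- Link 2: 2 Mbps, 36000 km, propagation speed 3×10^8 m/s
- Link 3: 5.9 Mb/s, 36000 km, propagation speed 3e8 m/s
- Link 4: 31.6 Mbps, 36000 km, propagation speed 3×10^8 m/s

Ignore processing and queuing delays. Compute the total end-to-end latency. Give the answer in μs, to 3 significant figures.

L = 4036 × 8 = 32288 bits.
Transmission delays (L/R per hop): 672.667, 16144, 5472.54, 1021.77 μs; sum = 23311 μs.
Propagation delays (d/s per hop): 120000, 120000, 120000, 120000 μs; sum = 480000 μs.
End-to-end = 503000 μs.

503000 μs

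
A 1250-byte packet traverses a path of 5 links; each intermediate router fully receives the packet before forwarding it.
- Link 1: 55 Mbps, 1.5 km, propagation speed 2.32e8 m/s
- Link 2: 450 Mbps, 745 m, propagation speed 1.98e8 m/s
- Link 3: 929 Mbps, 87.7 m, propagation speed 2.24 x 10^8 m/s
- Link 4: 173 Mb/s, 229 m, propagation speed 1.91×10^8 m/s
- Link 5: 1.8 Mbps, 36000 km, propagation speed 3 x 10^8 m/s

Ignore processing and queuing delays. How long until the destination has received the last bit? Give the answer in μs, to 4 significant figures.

125800 μs

L = 1250 × 8 = 10000 bits.
Transmission delays (L/R per hop): 181.818, 22.2222, 10.7643, 57.8035, 5555.56 μs; sum = 5828.16 μs.
Propagation delays (d/s per hop): 6.46552, 3.76263, 0.391518, 1.19895, 120000 μs; sum = 120012 μs.
End-to-end = 125800 μs.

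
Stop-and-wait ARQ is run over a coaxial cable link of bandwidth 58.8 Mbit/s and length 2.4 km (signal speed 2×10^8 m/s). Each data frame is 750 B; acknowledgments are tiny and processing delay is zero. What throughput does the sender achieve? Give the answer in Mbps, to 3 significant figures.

t_tx = L/R = 6000/58800000 = 0.000102041 s.
t_prop = 2400/200000000 = 1.2e-05 s; RTT = 2.4e-05 s.
Cycle = t_tx + RTT = 0.000126041 s.
Throughput = L / cycle = 6000 / 0.000126041 = 47.6 Mbps.

47.6 Mbps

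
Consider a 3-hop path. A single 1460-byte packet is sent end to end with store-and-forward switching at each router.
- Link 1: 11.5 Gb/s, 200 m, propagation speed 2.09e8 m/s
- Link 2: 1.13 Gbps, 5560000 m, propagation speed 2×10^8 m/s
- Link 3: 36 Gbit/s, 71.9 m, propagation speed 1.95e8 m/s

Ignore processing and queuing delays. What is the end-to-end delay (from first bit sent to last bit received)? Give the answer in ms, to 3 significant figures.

27.8 ms

L = 1460 × 8 = 11680 bits.
Transmission delays (L/R per hop): 0.00101565, 0.0103363, 0.000324444 ms; sum = 0.0116764 ms.
Propagation delays (d/s per hop): 0.000956938, 27.8, 0.000368718 ms; sum = 27.8013 ms.
End-to-end = 27.8 ms.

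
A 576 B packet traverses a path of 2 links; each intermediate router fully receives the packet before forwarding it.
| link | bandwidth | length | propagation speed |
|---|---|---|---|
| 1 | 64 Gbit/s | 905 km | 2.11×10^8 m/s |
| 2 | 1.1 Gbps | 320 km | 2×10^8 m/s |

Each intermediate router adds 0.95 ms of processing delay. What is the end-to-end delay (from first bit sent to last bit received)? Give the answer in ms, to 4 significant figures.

L = 576 × 8 = 4608 bits.
Transmission delays (L/R per hop): 7.2e-05, 0.00418909 ms; sum = 0.00426109 ms.
Propagation delays (d/s per hop): 4.2891, 1.6 ms; sum = 5.8891 ms.
Processing at 1 router(s): 1 × 0.95 ms = 0.95 ms.
End-to-end = 6.843 ms.

6.843 ms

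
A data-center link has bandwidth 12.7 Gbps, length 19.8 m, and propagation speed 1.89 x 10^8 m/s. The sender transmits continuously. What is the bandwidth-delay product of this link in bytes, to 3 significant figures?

Propagation delay = 19.8 / 189000000 = 1.04762e-07 s.
BDP = R × t_prop = 12700000000 × 1.04762e-07 = 1330.48 bits.
In bytes: 1330.48/8 = 166 bytes.

166 bytes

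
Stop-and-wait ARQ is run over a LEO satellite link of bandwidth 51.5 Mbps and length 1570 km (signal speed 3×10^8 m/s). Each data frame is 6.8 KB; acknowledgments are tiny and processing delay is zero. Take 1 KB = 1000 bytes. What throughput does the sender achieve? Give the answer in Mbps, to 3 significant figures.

t_tx = L/R = 54400/51500000 = 0.00105631 s.
t_prop = 1570000/300000000 = 0.00523333 s; RTT = 0.0104667 s.
Cycle = t_tx + RTT = 0.011523 s.
Throughput = L / cycle = 54400 / 0.011523 = 4.72 Mbps.

4.72 Mbps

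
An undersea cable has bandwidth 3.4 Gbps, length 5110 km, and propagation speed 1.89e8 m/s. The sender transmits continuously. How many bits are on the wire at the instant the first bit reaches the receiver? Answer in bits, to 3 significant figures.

91900000 bits

Propagation delay = 5110000 / 189000000 = 0.027037 s.
BDP = R × t_prop = 3400000000 × 0.027037 = 91925900 bits.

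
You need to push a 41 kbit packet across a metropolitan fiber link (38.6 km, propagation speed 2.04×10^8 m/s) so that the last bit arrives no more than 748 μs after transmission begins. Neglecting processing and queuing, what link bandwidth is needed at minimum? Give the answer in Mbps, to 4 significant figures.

73.37 Mbps

Propagation delay = 38600 / 204000000 = 189.216 μs.
Transmission budget = 748 − 189.216 = 558.784 μs.
R ≥ L / t_tx = 41000 bits / 0.000558784 s = 73.37 Mbps.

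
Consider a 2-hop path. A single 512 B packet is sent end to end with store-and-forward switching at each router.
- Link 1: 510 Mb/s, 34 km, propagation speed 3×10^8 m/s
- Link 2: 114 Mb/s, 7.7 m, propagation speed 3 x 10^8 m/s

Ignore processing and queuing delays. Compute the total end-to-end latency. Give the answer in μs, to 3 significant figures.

157 μs

L = 512 × 8 = 4096 bits.
Transmission delays (L/R per hop): 8.03137, 35.9298 μs; sum = 43.9612 μs.
Propagation delays (d/s per hop): 113.333, 0.0256667 μs; sum = 113.359 μs.
End-to-end = 157 μs.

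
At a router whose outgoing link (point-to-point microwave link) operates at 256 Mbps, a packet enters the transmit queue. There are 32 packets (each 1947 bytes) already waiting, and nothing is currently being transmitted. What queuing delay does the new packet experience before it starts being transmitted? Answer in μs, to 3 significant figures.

Each queued packet: L/R = 15576/256000000 = 60.8438 μs.
32 queued → 1947 μs.
Queuing delay = 1950 μs.

1950 μs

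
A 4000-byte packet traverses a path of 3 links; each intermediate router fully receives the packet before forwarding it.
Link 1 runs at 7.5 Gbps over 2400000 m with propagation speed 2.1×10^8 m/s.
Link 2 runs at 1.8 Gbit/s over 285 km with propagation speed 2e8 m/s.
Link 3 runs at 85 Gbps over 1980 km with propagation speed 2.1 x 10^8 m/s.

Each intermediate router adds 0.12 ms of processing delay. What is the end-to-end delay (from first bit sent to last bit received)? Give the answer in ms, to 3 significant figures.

22.5 ms

L = 4000 × 8 = 32000 bits.
Transmission delays (L/R per hop): 0.00426667, 0.0177778, 0.000376471 ms; sum = 0.0224209 ms.
Propagation delays (d/s per hop): 11.4286, 1.425, 9.42857 ms; sum = 22.2821 ms.
Processing at 2 router(s): 2 × 0.12 ms = 0.24 ms.
End-to-end = 22.5 ms.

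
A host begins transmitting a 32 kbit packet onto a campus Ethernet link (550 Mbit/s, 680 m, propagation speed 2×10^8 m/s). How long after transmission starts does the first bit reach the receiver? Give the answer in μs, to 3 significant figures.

First bit experiences only propagation delay: d/s = 680/200000000 = 3.40 μs.

3.40 μs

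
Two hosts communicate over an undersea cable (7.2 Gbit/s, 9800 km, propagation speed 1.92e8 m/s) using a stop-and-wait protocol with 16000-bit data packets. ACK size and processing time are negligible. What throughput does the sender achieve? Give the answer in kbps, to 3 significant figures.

t_tx = L/R = 16000/7200000000 = 2.22222e-06 s.
t_prop = 9800000/192000000 = 0.0510417 s; RTT = 0.102083 s.
Cycle = t_tx + RTT = 0.102086 s.
Throughput = L / cycle = 16000 / 0.102086 = 157 kbps.

157 kbps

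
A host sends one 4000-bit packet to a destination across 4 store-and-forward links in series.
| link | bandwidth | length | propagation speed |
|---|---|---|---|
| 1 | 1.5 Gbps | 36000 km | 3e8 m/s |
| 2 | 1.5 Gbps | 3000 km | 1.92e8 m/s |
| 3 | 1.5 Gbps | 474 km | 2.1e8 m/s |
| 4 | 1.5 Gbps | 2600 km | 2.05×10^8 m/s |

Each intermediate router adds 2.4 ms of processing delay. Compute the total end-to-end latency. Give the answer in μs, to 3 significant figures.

Transmission delay per hop = L/R = 4000/1500000000 = 2.66667 μs; 4 hops → 10.6667 μs.
Propagation delays (d/s per hop): 120000, 15625, 2257.14, 12682.9 μs; sum = 150565 μs.
Processing at 3 router(s): 3 × 2.4 ms = 7200 μs.
End-to-end = 158000 μs.

158000 μs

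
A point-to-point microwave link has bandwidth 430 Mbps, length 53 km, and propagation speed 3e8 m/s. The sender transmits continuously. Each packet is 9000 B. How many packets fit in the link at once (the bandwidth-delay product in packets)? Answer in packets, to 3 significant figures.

1.06 packets

Propagation delay = 53000 / 300000000 = 0.000176667 s.
BDP = R × t_prop = 430000000 × 0.000176667 = 75966.7 bits.
In packets of 72000 bits: 1.06 packets.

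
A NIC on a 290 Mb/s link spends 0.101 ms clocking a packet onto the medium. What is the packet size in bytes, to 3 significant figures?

L = R × t_tx = 290000000 b/s × 0.000101 s = 29290 bits.
In bytes: 29290 / 8 = 3660 bytes.

3660 bytes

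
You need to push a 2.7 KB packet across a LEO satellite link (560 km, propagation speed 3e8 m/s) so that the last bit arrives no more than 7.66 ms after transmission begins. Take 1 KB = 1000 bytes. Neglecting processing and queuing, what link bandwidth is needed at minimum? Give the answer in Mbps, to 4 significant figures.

L = 21600 bits.
Propagation delay = 560000 / 300000000 = 1.86667 ms.
Transmission budget = 7.66 − 1.86667 = 5.79333 ms.
R ≥ L / t_tx = 21600 bits / 0.00579333 s = 3.728 Mbps.

3.728 Mbps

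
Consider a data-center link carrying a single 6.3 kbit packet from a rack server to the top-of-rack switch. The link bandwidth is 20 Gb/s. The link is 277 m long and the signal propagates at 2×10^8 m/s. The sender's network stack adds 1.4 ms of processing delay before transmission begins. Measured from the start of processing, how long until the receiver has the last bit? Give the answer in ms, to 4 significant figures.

L = 6300 bits.
Transmission delay = L/R = 6300 / 20000000000 = 0.000315 ms.
Propagation delay = d/s = 277 m / 200000000 m/s = 0.001385 ms.
Plus processing delay 1.4 ms = 1.4 ms.
Total = 1.402 ms.

1.402 ms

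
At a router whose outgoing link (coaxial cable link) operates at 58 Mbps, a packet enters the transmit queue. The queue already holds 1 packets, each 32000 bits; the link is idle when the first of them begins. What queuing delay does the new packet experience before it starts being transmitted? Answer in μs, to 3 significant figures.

552 μs

Each queued packet: L/R = 32000/58000000 = 551.724 μs.
1 queued → 551.724 μs.
Queuing delay = 552 μs.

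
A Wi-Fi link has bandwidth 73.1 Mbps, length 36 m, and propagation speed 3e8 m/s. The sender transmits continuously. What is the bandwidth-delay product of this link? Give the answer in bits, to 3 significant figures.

Propagation delay = 36 / 300000000 = 1.2e-07 s.
BDP = R × t_prop = 73100000 × 1.2e-07 = 8.772 bits.

8.77 bits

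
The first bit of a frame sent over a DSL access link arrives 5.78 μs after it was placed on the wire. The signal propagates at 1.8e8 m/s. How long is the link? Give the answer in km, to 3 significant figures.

d = s × t_prop = 180000000 × 5.78e-06 = 1.04 km.

1.04 km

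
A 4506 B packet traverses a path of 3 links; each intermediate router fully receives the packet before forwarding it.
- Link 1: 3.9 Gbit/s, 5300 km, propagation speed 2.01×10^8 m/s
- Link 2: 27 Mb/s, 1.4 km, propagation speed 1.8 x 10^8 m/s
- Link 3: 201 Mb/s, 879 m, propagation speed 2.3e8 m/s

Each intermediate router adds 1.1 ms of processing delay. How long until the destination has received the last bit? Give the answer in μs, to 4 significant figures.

30100 μs

L = 4506 × 8 = 36048 bits.
Transmission delays (L/R per hop): 9.24308, 1335.11, 179.343 μs; sum = 1523.7 μs.
Propagation delays (d/s per hop): 26368.2, 7.77778, 3.82174 μs; sum = 26379.8 μs.
Processing at 2 router(s): 2 × 1.1 ms = 2200 μs.
End-to-end = 30100 μs.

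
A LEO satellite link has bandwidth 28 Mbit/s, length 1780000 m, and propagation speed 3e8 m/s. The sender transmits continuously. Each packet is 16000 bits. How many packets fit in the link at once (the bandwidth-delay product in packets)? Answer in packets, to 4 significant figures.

10.38 packets

Propagation delay = 1780000 / 300000000 = 0.00593333 s.
BDP = R × t_prop = 28000000 × 0.00593333 = 166133 bits.
In packets of 16000 bits: 10.38 packets.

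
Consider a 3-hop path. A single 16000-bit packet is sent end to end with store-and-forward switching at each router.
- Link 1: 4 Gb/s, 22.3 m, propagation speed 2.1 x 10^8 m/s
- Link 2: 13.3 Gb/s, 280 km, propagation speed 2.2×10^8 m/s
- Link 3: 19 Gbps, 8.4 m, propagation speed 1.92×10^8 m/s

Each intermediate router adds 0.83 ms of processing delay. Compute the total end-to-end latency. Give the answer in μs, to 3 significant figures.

Transmission delays (L/R per hop): 4, 1.20301, 0.842105 μs; sum = 6.04511 μs.
Propagation delays (d/s per hop): 0.10619, 1272.73, 0.04375 μs; sum = 1272.88 μs.
Processing at 2 router(s): 2 × 0.83 ms = 1660 μs.
End-to-end = 2940 μs.

2940 μs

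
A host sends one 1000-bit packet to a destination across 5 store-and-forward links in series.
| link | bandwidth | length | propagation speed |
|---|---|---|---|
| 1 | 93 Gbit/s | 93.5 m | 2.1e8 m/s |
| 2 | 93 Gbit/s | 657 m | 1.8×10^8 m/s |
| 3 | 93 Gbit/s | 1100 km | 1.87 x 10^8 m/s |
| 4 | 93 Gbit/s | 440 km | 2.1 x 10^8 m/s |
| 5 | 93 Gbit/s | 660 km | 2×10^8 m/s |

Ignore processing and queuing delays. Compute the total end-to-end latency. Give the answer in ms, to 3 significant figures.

Transmission delay per hop = L/R = 1000/93000000000 = 1.07527e-05 ms; 5 hops → 5.37634e-05 ms.
Propagation delays (d/s per hop): 0.000445238, 0.00365, 5.88235, 2.09524, 3.3 ms; sum = 11.2817 ms.
End-to-end = 11.3 ms.

11.3 ms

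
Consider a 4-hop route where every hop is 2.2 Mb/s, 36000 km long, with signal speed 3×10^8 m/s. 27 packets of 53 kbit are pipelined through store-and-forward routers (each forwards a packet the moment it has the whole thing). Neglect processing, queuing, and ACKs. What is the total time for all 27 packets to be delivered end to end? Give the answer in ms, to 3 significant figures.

1200 ms

Per-hop transmission t_tx = L/R = 53000/2200000 = 24.0909 ms.
Per-hop propagation t_prop = 36000000/300000000 = 120 ms.
Pipeline fill: first packet needs 4·t_tx to clear all hops; remaining 26 packets each add one t_tx.
Total = (4+27-1)·t_tx + 4·t_prop = 30·24.0909 + 4·120 = 1200 ms.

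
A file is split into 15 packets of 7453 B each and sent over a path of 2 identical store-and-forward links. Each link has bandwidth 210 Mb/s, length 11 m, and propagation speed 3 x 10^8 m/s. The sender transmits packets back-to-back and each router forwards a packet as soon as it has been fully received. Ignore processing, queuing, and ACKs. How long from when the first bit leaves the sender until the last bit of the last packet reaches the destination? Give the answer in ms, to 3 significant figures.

4.54 ms

Per-hop transmission t_tx = L/R = 59624/210000000 = 0.283924 ms.
Per-hop propagation t_prop = 11/300000000 = 3.66667e-05 ms.
Pipeline fill: first packet needs 2·t_tx to clear all hops; remaining 14 packets each add one t_tx.
Total = (2+15-1)·t_tx + 2·t_prop = 16·0.283924 + 2·3.66667e-05 = 4.54 ms.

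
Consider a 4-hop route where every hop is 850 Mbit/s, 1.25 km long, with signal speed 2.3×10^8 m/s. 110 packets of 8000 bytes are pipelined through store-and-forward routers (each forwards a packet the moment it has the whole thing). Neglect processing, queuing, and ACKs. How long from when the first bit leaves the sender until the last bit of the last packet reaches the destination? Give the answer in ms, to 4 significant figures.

8.530 ms

Per-hop transmission t_tx = L/R = 64000/850000000 = 0.0752941 ms.
Per-hop propagation t_prop = 1250/2.3e+08 = 0.00543478 ms.
Pipeline fill: first packet needs 4·t_tx to clear all hops; remaining 109 packets each add one t_tx.
Total = (4+110-1)·t_tx + 4·t_prop = 113·0.0752941 + 4·0.00543478 = 8.530 ms.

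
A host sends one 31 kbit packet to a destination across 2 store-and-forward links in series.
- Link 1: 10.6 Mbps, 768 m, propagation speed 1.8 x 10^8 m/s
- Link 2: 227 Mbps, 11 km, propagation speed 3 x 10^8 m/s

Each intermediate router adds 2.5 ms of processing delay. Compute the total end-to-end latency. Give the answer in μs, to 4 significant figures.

5602 μs

L = 31000 bits.
Transmission delays (L/R per hop): 2924.53, 136.564 μs; sum = 3061.09 μs.
Propagation delays (d/s per hop): 4.26667, 36.6667 μs; sum = 40.9333 μs.
Processing at 1 router(s): 1 × 2.5 ms = 2500 μs.
End-to-end = 5602 μs.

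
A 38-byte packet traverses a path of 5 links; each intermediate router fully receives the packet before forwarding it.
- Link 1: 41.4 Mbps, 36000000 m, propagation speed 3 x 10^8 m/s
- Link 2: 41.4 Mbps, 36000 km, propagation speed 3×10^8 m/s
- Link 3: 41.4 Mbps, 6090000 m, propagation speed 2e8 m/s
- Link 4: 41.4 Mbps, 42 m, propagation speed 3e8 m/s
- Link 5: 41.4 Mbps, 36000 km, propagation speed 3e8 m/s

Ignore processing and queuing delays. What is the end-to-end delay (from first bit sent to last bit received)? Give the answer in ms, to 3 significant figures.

L = 38 × 8 = 304 bits.
Transmission delay per hop = L/R = 304/41400000 = 0.007343 ms; 5 hops → 0.036715 ms.
Propagation delays (d/s per hop): 120, 120, 30.45, 0.00014, 120 ms; sum = 390.45 ms.
End-to-end = 390 ms.

390 ms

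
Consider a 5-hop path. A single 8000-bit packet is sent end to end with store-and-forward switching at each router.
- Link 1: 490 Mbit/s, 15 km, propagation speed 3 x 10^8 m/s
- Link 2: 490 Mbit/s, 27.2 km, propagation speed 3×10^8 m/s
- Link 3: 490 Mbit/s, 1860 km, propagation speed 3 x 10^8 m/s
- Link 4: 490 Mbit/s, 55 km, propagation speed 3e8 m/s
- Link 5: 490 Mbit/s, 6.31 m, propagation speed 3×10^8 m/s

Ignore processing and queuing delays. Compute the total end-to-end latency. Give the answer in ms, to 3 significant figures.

Transmission delay per hop = L/R = 8000/490000000 = 0.0163265 ms; 5 hops → 0.0816327 ms.
Propagation delays (d/s per hop): 0.05, 0.0906667, 6.2, 0.183333, 2.10333e-05 ms; sum = 6.52402 ms.
End-to-end = 6.61 ms.

6.61 ms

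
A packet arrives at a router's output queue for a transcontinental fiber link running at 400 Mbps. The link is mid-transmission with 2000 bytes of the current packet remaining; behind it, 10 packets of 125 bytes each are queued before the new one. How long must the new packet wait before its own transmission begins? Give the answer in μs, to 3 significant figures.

Each queued packet: L/R = 1000/400000000 = 2.5 μs.
10 queued → 25 μs.
Plus remaining 16000 bits of current packet: 40 μs.
Queuing delay = 65.0 μs.

65.0 μs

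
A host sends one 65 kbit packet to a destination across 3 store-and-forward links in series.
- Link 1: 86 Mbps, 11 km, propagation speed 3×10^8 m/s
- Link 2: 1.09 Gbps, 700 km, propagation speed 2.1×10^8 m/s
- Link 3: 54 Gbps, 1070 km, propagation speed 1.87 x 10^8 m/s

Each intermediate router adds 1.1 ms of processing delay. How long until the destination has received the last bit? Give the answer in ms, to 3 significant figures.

L = 65000 bits.
Transmission delays (L/R per hop): 0.755814, 0.059633, 0.0012037 ms; sum = 0.816651 ms.
Propagation delays (d/s per hop): 0.0366667, 3.33333, 5.72193 ms; sum = 9.09193 ms.
Processing at 2 router(s): 2 × 1.1 ms = 2.2 ms.
End-to-end = 12.1 ms.

12.1 ms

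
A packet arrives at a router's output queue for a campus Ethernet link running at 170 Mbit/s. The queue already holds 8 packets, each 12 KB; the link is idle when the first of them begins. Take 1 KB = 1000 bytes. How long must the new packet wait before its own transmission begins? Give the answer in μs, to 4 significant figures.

Each queued packet: L/R = 96000/170000000 = 564.706 μs.
8 queued → 4517.65 μs.
Queuing delay = 4518 μs.

4518 μs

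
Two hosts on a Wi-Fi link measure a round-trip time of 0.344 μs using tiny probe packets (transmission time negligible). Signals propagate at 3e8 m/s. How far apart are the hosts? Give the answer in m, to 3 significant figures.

51.6 m

One-way propagation = RTT/2 = 0.172 μs.
d = s × t = 300000000 × 1.72e-07 = 51.6 m.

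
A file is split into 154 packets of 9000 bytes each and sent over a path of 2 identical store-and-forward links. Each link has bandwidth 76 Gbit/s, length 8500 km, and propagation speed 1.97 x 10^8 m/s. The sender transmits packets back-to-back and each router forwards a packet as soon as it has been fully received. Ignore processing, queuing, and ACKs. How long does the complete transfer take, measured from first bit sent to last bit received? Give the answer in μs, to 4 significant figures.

Per-hop transmission t_tx = L/R = 72000/76000000000 = 0.947368 μs.
Per-hop propagation t_prop = 8500000/197000000 = 43147.2 μs.
Pipeline fill: first packet needs 2·t_tx to clear all hops; remaining 153 packets each add one t_tx.
Total = (2+154-1)·t_tx + 2·t_prop = 155·0.947368 + 2·43147.2 = 86440 μs.

86440 μs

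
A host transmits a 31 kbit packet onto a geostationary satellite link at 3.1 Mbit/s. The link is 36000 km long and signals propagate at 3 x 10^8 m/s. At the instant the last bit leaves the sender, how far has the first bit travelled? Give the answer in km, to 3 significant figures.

t_tx = L/R = 31000/3100000 = 0.01 s.
Distance = s × t_tx = 300000000 × 0.01 = 3000 km.

3000 km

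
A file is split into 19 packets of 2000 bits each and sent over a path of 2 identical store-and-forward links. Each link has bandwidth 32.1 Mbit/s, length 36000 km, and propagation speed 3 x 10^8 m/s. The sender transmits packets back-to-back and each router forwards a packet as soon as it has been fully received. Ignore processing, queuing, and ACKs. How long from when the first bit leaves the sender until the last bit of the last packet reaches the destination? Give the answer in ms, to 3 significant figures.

241 ms

Per-hop transmission t_tx = L/R = 2000/32100000 = 0.0623053 ms.
Per-hop propagation t_prop = 36000000/300000000 = 120 ms.
Pipeline fill: first packet needs 2·t_tx to clear all hops; remaining 18 packets each add one t_tx.
Total = (2+19-1)·t_tx + 2·t_prop = 20·0.0623053 + 2·120 = 241 ms.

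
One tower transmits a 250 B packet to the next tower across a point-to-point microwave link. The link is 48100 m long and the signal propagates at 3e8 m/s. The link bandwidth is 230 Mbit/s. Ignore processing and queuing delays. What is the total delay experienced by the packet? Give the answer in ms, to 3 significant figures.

L = 250 × 8 = 2000 bits.
Transmission delay = L/R = 2000 / 230000000 = 0.00869565 ms.
Propagation delay = d/s = 48100 m / 300000000 m/s = 0.160333 ms.
Total = 0.169 ms.

0.169 ms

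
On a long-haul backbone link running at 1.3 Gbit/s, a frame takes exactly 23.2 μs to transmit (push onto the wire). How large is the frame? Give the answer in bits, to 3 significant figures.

L = R × t_tx = 1300000000 b/s × 2.32e-05 s = 30160 bits.

30200 bits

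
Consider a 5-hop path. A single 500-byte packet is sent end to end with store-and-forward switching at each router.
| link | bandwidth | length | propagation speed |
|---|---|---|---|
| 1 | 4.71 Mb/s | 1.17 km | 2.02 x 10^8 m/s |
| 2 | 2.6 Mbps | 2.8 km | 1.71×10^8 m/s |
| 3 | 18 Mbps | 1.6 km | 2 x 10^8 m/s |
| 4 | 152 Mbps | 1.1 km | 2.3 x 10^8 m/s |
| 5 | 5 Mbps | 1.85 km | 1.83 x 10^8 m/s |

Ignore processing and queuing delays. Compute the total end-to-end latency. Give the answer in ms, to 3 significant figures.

L = 500 × 8 = 4000 bits.
Transmission delays (L/R per hop): 0.849257, 1.53846, 0.222222, 0.0263158, 0.8 ms; sum = 3.43626 ms.
Propagation delays (d/s per hop): 0.00579208, 0.0163743, 0.008, 0.00478261, 0.0101093 ms; sum = 0.0450582 ms.
End-to-end = 3.48 ms.

3.48 ms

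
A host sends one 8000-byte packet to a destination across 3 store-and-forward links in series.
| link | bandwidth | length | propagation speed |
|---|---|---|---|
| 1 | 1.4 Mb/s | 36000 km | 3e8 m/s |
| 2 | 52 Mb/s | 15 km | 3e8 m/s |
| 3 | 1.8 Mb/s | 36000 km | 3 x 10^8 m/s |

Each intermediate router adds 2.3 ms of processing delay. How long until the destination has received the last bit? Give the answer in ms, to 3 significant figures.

327 ms

L = 8000 × 8 = 64000 bits.
Transmission delays (L/R per hop): 45.7143, 1.23077, 35.5556 ms; sum = 82.5006 ms.
Propagation delays (d/s per hop): 120, 0.05, 120 ms; sum = 240.05 ms.
Processing at 2 router(s): 2 × 2.3 ms = 4.6 ms.
End-to-end = 327 ms.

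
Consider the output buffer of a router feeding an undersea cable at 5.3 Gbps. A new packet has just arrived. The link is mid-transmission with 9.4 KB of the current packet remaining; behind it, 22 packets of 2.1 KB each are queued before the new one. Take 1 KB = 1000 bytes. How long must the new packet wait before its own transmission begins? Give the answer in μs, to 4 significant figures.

83.92 μs

Each queued packet: L/R = 16800/5300000000 = 3.16981 μs.
22 queued → 69.7358 μs.
Plus remaining 75200 bits of current packet: 14.1887 μs.
Queuing delay = 83.92 μs.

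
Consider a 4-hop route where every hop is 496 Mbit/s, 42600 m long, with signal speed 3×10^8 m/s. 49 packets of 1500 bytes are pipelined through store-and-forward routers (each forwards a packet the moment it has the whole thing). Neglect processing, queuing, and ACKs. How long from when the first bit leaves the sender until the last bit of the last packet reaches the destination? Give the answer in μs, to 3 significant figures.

Per-hop transmission t_tx = L/R = 12000/496000000 = 24.1935 μs.
Per-hop propagation t_prop = 42600/300000000 = 142 μs.
Pipeline fill: first packet needs 4·t_tx to clear all hops; remaining 48 packets each add one t_tx.
Total = (4+49-1)·t_tx + 4·t_prop = 52·24.1935 + 4·142 = 1830 μs.

1830 μs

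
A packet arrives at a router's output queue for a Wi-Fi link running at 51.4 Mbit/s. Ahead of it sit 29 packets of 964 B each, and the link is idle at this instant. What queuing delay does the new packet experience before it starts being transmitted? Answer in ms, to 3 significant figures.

Each queued packet: L/R = 7712/51400000 = 0.150039 ms.
29 queued → 4.35113 ms.
Queuing delay = 4.35 ms.

4.35 ms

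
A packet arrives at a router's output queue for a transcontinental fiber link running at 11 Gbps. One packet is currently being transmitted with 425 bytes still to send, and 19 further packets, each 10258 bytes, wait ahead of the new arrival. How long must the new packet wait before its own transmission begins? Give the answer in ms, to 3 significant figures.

Each queued packet: L/R = 82064/11000000000 = 0.00746036 ms.
19 queued → 0.141747 ms.
Plus remaining 3400 bits of current packet: 0.000309091 ms.
Queuing delay = 0.142 ms.

0.142 ms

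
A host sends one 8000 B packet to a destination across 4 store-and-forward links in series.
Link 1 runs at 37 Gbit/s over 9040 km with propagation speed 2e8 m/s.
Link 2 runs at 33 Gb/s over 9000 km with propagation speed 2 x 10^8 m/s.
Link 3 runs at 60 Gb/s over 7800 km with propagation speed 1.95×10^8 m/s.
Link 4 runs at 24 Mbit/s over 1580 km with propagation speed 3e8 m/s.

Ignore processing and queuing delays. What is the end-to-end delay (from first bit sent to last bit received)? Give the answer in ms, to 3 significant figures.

L = 8000 × 8 = 64000 bits.
Transmission delays (L/R per hop): 0.00172973, 0.00193939, 0.00106667, 2.66667 ms; sum = 2.6714 ms.
Propagation delays (d/s per hop): 45.2, 45, 40, 5.26667 ms; sum = 135.467 ms.
End-to-end = 138 ms.

138 ms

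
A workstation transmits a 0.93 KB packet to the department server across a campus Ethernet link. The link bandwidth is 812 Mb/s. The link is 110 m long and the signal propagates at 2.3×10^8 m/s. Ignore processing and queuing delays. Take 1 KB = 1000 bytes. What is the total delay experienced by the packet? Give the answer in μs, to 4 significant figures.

L = 7440 bits.
Transmission delay = L/R = 7440 / 812000000 = 9.16256 μs.
Propagation delay = d/s = 110 m / 2.3e+08 m/s = 0.478261 μs.
Total = 9.641 μs.

9.641 μs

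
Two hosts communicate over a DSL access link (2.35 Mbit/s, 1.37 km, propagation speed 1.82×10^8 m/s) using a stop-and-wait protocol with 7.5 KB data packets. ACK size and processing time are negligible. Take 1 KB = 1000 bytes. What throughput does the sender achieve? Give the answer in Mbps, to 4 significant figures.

t_tx = L/R = 60000/2350000 = 0.0255319 s.
t_prop = 1370/182000000 = 7.52747e-06 s; RTT = 1.50549e-05 s.
Cycle = t_tx + RTT = 0.025547 s.
Throughput = L / cycle = 60000 / 0.025547 = 2.349 Mbps.

2.349 Mbps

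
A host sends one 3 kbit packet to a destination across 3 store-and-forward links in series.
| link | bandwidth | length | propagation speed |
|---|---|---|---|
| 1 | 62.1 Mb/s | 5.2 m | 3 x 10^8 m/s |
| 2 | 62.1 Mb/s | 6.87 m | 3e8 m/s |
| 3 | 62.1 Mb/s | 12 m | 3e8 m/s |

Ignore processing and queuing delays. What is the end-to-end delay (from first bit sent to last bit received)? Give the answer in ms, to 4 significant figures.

0.1450 ms

L = 3000 bits.
Transmission delay per hop = L/R = 3000/62100000 = 0.0483092 ms; 3 hops → 0.144928 ms.
Propagation delays (d/s per hop): 1.73333e-05, 2.29e-05, 4e-05 ms; sum = 8.02333e-05 ms.
End-to-end = 0.1450 ms.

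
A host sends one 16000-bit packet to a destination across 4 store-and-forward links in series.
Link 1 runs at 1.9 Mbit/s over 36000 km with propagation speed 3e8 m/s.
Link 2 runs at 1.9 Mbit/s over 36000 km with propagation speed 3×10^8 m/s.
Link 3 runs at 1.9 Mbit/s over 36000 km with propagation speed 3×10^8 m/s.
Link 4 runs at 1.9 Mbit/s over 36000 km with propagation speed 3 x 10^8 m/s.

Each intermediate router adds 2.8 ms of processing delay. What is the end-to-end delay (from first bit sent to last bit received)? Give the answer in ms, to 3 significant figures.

Transmission delay per hop = L/R = 16000/1900000 = 8.42105 ms; 4 hops → 33.6842 ms.
Propagation delays (d/s per hop): 120, 120, 120, 120 ms; sum = 480 ms.
Processing at 3 router(s): 3 × 2.8 ms = 8.4 ms.
End-to-end = 522 ms.

522 ms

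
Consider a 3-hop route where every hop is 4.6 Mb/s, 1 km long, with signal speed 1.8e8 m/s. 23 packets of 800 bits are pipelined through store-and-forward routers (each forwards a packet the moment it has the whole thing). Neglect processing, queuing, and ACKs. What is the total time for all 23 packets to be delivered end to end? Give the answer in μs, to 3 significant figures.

Per-hop transmission t_tx = L/R = 800/4600000 = 173.913 μs.
Per-hop propagation t_prop = 1000/180000000 = 5.55556 μs.
Pipeline fill: first packet needs 3·t_tx to clear all hops; remaining 22 packets each add one t_tx.
Total = (3+23-1)·t_tx + 3·t_prop = 25·173.913 + 3·5.55556 = 4360 μs.

4360 μs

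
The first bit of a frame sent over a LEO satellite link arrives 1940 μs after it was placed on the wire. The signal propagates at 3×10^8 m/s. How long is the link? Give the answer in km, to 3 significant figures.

d = s × t_prop = 300000000 × 0.00194 = 582 km.

582 km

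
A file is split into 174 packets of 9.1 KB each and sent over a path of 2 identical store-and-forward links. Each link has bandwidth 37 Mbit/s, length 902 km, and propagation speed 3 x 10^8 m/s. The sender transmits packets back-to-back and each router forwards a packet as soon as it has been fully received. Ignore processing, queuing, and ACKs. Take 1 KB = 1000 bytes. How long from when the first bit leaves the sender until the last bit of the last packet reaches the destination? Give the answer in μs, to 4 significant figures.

Per-hop transmission t_tx = L/R = 72800/37000000 = 1967.57 μs.
Per-hop propagation t_prop = 902000/300000000 = 3006.67 μs.
Pipeline fill: first packet needs 2·t_tx to clear all hops; remaining 173 packets each add one t_tx.
Total = (2+174-1)·t_tx + 2·t_prop = 175·1967.57 + 2·3006.67 = 350300 μs.

350300 μs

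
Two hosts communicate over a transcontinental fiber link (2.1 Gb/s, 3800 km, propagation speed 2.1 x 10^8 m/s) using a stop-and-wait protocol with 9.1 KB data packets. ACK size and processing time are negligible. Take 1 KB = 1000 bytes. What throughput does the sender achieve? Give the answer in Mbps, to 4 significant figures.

t_tx = L/R = 72800/2100000000 = 3.46667e-05 s.
t_prop = 3800000/210000000 = 0.0180952 s; RTT = 0.0361905 s.
Cycle = t_tx + RTT = 0.0362251 s.
Throughput = L / cycle = 72800 / 0.0362251 = 2.010 Mbps.

2.010 Mbps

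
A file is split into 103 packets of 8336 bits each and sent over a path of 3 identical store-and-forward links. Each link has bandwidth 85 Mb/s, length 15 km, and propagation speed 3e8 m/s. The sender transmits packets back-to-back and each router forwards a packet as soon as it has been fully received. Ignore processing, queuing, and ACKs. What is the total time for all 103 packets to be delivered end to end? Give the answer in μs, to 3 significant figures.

10400 μs

Per-hop transmission t_tx = L/R = 8336/85000000 = 98.0706 μs.
Per-hop propagation t_prop = 15000/300000000 = 50 μs.
Pipeline fill: first packet needs 3·t_tx to clear all hops; remaining 102 packets each add one t_tx.
Total = (3+103-1)·t_tx + 3·t_prop = 105·98.0706 + 3·50 = 10400 μs.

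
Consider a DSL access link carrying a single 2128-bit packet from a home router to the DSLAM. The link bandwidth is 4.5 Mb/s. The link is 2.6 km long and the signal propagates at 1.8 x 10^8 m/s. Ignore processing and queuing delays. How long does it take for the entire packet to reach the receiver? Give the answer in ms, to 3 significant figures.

Transmission delay = L/R = 2128 / 4500000 = 0.472889 ms.
Propagation delay = d/s = 2600 m / 180000000 m/s = 0.0144444 ms.
Total = 0.487 ms.

0.487 ms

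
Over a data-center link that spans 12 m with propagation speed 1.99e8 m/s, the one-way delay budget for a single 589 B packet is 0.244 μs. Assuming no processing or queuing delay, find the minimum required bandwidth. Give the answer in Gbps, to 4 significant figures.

L = 4712 bits.
Propagation delay = 12 / 199000000 = 0.0603015 μs.
Transmission budget = 0.244 − 0.0603015 = 0.183698 μs.
R ≥ L / t_tx = 4712 bits / 1.83698e-07 s = 25.65 Gbps.

25.65 Gbps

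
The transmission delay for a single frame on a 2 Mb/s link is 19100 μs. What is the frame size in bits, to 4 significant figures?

L = R × t_tx = 2000000 b/s × 0.0191 s = 38200 bits.

38200 bits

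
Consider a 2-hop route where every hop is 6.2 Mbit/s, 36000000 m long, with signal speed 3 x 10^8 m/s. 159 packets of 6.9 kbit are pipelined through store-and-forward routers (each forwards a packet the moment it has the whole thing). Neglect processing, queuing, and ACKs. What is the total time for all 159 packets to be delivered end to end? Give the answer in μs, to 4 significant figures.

Per-hop transmission t_tx = L/R = 6900/6200000 = 1112.9 μs.
Per-hop propagation t_prop = 36000000/300000000 = 120000 μs.
Pipeline fill: first packet needs 2·t_tx to clear all hops; remaining 158 packets each add one t_tx.
Total = (2+159-1)·t_tx + 2·t_prop = 160·1112.9 + 2·120000 = 418100 μs.

418100 μs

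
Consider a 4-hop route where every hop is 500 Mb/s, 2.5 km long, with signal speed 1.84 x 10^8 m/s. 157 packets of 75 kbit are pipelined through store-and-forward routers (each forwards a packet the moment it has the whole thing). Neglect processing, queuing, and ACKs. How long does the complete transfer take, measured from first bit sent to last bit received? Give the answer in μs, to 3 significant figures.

24100 μs

Per-hop transmission t_tx = L/R = 75000/500000000 = 150 μs.
Per-hop propagation t_prop = 2500/184000000 = 13.587 μs.
Pipeline fill: first packet needs 4·t_tx to clear all hops; remaining 156 packets each add one t_tx.
Total = (4+157-1)·t_tx + 4·t_prop = 160·150 + 4·13.587 = 24100 μs.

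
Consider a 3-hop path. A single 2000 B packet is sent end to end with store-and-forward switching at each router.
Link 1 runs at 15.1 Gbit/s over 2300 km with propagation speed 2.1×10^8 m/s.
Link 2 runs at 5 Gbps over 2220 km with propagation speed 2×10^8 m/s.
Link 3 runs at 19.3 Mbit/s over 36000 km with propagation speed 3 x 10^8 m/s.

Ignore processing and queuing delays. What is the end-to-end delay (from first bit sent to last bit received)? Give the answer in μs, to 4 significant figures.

L = 2000 × 8 = 16000 bits.
Transmission delays (L/R per hop): 1.0596, 3.2, 829.016 μs; sum = 833.275 μs.
Propagation delays (d/s per hop): 10952.4, 11100, 120000 μs; sum = 142052 μs.
End-to-end = 142900 μs.

142900 μs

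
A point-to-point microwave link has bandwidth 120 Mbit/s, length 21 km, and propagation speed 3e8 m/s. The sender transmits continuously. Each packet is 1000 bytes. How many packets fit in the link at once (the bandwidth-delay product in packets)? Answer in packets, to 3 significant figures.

1.05 packets

Propagation delay = 21000 / 300000000 = 7e-05 s.
BDP = R × t_prop = 120000000 × 7e-05 = 8400 bits.
In packets of 8000 bits: 1.05 packets.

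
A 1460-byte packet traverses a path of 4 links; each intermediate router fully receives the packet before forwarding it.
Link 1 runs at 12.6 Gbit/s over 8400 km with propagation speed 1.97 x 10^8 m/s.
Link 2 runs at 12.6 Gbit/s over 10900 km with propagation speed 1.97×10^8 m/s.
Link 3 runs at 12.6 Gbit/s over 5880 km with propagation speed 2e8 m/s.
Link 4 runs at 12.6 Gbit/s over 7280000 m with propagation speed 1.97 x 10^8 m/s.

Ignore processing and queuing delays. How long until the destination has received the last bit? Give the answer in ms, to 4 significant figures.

164.3 ms

L = 1460 × 8 = 11680 bits.
Transmission delay per hop = L/R = 11680/12600000000 = 0.000926984 ms; 4 hops → 0.00370794 ms.
Propagation delays (d/s per hop): 42.6396, 55.3299, 29.4, 36.9543 ms; sum = 164.324 ms.
End-to-end = 164.3 ms.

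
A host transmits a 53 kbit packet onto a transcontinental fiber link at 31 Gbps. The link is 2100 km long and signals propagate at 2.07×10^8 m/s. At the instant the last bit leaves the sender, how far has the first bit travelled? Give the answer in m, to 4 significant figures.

353.9 m

t_tx = L/R = 53000/31000000000 = 1.70968e-06 s.
Distance = s × t_tx = 2.07e+08 × 1.70968e-06 = 353.9 m.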